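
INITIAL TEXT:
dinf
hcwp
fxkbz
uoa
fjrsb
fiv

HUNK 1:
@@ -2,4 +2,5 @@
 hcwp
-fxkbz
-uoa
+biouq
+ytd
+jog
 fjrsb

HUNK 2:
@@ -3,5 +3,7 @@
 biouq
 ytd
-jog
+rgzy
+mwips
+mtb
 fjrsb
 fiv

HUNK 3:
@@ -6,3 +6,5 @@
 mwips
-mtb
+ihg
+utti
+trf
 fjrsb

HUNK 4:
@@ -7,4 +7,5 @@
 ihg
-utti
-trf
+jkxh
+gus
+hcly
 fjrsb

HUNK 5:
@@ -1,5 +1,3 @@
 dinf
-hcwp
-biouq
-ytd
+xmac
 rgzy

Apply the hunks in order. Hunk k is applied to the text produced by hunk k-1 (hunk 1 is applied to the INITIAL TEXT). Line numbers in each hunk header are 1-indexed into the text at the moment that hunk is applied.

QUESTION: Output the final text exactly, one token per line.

Hunk 1: at line 2 remove [fxkbz,uoa] add [biouq,ytd,jog] -> 7 lines: dinf hcwp biouq ytd jog fjrsb fiv
Hunk 2: at line 3 remove [jog] add [rgzy,mwips,mtb] -> 9 lines: dinf hcwp biouq ytd rgzy mwips mtb fjrsb fiv
Hunk 3: at line 6 remove [mtb] add [ihg,utti,trf] -> 11 lines: dinf hcwp biouq ytd rgzy mwips ihg utti trf fjrsb fiv
Hunk 4: at line 7 remove [utti,trf] add [jkxh,gus,hcly] -> 12 lines: dinf hcwp biouq ytd rgzy mwips ihg jkxh gus hcly fjrsb fiv
Hunk 5: at line 1 remove [hcwp,biouq,ytd] add [xmac] -> 10 lines: dinf xmac rgzy mwips ihg jkxh gus hcly fjrsb fiv

Answer: dinf
xmac
rgzy
mwips
ihg
jkxh
gus
hcly
fjrsb
fiv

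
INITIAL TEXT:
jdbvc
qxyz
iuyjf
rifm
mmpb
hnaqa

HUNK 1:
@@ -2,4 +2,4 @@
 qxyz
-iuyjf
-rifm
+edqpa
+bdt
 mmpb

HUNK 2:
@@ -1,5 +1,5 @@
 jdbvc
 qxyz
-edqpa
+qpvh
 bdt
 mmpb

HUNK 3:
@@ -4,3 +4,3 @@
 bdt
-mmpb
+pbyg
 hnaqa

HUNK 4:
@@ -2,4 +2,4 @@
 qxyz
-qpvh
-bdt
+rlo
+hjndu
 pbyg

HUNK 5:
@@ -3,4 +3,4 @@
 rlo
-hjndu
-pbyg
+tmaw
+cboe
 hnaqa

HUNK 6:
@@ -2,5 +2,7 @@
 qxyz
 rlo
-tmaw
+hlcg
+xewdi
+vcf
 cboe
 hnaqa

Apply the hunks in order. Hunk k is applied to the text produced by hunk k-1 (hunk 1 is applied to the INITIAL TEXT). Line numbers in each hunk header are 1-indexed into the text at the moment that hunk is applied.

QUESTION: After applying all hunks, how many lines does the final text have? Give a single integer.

Hunk 1: at line 2 remove [iuyjf,rifm] add [edqpa,bdt] -> 6 lines: jdbvc qxyz edqpa bdt mmpb hnaqa
Hunk 2: at line 1 remove [edqpa] add [qpvh] -> 6 lines: jdbvc qxyz qpvh bdt mmpb hnaqa
Hunk 3: at line 4 remove [mmpb] add [pbyg] -> 6 lines: jdbvc qxyz qpvh bdt pbyg hnaqa
Hunk 4: at line 2 remove [qpvh,bdt] add [rlo,hjndu] -> 6 lines: jdbvc qxyz rlo hjndu pbyg hnaqa
Hunk 5: at line 3 remove [hjndu,pbyg] add [tmaw,cboe] -> 6 lines: jdbvc qxyz rlo tmaw cboe hnaqa
Hunk 6: at line 2 remove [tmaw] add [hlcg,xewdi,vcf] -> 8 lines: jdbvc qxyz rlo hlcg xewdi vcf cboe hnaqa
Final line count: 8

Answer: 8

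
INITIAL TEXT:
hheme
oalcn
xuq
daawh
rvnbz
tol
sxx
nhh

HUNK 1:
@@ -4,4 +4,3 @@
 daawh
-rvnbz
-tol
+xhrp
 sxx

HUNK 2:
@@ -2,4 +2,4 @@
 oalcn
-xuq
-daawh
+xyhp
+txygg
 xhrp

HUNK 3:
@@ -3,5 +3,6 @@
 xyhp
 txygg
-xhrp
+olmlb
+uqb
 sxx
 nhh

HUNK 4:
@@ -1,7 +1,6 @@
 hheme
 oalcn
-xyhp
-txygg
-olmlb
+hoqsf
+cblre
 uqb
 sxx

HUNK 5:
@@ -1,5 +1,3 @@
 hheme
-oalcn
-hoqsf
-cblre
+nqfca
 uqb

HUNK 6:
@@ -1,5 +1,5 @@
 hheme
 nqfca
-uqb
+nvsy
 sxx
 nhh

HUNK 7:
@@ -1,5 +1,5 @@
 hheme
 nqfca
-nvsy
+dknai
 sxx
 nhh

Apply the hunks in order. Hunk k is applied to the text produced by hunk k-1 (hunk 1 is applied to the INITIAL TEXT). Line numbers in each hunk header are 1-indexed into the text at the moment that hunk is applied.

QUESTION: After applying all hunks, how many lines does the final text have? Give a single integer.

Answer: 5

Derivation:
Hunk 1: at line 4 remove [rvnbz,tol] add [xhrp] -> 7 lines: hheme oalcn xuq daawh xhrp sxx nhh
Hunk 2: at line 2 remove [xuq,daawh] add [xyhp,txygg] -> 7 lines: hheme oalcn xyhp txygg xhrp sxx nhh
Hunk 3: at line 3 remove [xhrp] add [olmlb,uqb] -> 8 lines: hheme oalcn xyhp txygg olmlb uqb sxx nhh
Hunk 4: at line 1 remove [xyhp,txygg,olmlb] add [hoqsf,cblre] -> 7 lines: hheme oalcn hoqsf cblre uqb sxx nhh
Hunk 5: at line 1 remove [oalcn,hoqsf,cblre] add [nqfca] -> 5 lines: hheme nqfca uqb sxx nhh
Hunk 6: at line 1 remove [uqb] add [nvsy] -> 5 lines: hheme nqfca nvsy sxx nhh
Hunk 7: at line 1 remove [nvsy] add [dknai] -> 5 lines: hheme nqfca dknai sxx nhh
Final line count: 5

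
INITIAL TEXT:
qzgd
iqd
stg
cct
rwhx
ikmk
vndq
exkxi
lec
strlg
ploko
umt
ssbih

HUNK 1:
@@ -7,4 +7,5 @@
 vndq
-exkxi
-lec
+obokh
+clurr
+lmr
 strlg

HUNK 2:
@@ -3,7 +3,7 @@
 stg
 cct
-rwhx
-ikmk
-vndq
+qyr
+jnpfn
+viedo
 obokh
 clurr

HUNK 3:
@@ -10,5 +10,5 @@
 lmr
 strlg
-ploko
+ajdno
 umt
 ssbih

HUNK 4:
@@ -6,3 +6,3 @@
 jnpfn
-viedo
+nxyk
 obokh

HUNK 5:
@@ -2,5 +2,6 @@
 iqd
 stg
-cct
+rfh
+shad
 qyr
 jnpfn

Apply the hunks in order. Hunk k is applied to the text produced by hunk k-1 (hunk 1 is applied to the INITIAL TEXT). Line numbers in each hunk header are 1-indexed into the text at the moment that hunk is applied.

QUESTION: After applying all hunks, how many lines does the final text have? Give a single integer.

Answer: 15

Derivation:
Hunk 1: at line 7 remove [exkxi,lec] add [obokh,clurr,lmr] -> 14 lines: qzgd iqd stg cct rwhx ikmk vndq obokh clurr lmr strlg ploko umt ssbih
Hunk 2: at line 3 remove [rwhx,ikmk,vndq] add [qyr,jnpfn,viedo] -> 14 lines: qzgd iqd stg cct qyr jnpfn viedo obokh clurr lmr strlg ploko umt ssbih
Hunk 3: at line 10 remove [ploko] add [ajdno] -> 14 lines: qzgd iqd stg cct qyr jnpfn viedo obokh clurr lmr strlg ajdno umt ssbih
Hunk 4: at line 6 remove [viedo] add [nxyk] -> 14 lines: qzgd iqd stg cct qyr jnpfn nxyk obokh clurr lmr strlg ajdno umt ssbih
Hunk 5: at line 2 remove [cct] add [rfh,shad] -> 15 lines: qzgd iqd stg rfh shad qyr jnpfn nxyk obokh clurr lmr strlg ajdno umt ssbih
Final line count: 15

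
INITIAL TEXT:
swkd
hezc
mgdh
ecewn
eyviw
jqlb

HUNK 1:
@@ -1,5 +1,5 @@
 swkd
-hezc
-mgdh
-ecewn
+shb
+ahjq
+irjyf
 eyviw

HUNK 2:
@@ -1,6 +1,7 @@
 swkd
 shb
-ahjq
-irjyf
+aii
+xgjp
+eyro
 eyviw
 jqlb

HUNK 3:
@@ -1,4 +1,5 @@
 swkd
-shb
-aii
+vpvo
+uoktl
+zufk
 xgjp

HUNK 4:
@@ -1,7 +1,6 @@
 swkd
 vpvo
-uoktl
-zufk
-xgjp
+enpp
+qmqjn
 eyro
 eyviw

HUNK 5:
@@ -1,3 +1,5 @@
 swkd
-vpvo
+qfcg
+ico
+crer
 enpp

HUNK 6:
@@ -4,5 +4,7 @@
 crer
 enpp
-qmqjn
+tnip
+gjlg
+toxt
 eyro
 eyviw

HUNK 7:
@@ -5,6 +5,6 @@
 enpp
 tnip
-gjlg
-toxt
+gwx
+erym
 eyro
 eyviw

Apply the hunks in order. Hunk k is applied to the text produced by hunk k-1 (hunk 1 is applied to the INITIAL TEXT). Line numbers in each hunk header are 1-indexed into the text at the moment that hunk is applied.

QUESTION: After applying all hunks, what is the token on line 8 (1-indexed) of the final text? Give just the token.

Answer: erym

Derivation:
Hunk 1: at line 1 remove [hezc,mgdh,ecewn] add [shb,ahjq,irjyf] -> 6 lines: swkd shb ahjq irjyf eyviw jqlb
Hunk 2: at line 1 remove [ahjq,irjyf] add [aii,xgjp,eyro] -> 7 lines: swkd shb aii xgjp eyro eyviw jqlb
Hunk 3: at line 1 remove [shb,aii] add [vpvo,uoktl,zufk] -> 8 lines: swkd vpvo uoktl zufk xgjp eyro eyviw jqlb
Hunk 4: at line 1 remove [uoktl,zufk,xgjp] add [enpp,qmqjn] -> 7 lines: swkd vpvo enpp qmqjn eyro eyviw jqlb
Hunk 5: at line 1 remove [vpvo] add [qfcg,ico,crer] -> 9 lines: swkd qfcg ico crer enpp qmqjn eyro eyviw jqlb
Hunk 6: at line 4 remove [qmqjn] add [tnip,gjlg,toxt] -> 11 lines: swkd qfcg ico crer enpp tnip gjlg toxt eyro eyviw jqlb
Hunk 7: at line 5 remove [gjlg,toxt] add [gwx,erym] -> 11 lines: swkd qfcg ico crer enpp tnip gwx erym eyro eyviw jqlb
Final line 8: erym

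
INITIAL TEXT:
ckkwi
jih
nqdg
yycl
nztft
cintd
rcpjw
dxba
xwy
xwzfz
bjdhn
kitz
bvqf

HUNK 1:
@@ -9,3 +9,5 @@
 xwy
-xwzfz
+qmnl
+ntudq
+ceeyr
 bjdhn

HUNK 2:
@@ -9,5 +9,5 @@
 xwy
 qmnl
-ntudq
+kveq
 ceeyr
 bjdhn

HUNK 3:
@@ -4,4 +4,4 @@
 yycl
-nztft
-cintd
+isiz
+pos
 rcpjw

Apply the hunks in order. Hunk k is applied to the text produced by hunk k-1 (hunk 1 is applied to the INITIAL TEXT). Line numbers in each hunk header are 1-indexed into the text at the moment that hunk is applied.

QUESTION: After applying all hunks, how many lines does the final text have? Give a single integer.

Hunk 1: at line 9 remove [xwzfz] add [qmnl,ntudq,ceeyr] -> 15 lines: ckkwi jih nqdg yycl nztft cintd rcpjw dxba xwy qmnl ntudq ceeyr bjdhn kitz bvqf
Hunk 2: at line 9 remove [ntudq] add [kveq] -> 15 lines: ckkwi jih nqdg yycl nztft cintd rcpjw dxba xwy qmnl kveq ceeyr bjdhn kitz bvqf
Hunk 3: at line 4 remove [nztft,cintd] add [isiz,pos] -> 15 lines: ckkwi jih nqdg yycl isiz pos rcpjw dxba xwy qmnl kveq ceeyr bjdhn kitz bvqf
Final line count: 15

Answer: 15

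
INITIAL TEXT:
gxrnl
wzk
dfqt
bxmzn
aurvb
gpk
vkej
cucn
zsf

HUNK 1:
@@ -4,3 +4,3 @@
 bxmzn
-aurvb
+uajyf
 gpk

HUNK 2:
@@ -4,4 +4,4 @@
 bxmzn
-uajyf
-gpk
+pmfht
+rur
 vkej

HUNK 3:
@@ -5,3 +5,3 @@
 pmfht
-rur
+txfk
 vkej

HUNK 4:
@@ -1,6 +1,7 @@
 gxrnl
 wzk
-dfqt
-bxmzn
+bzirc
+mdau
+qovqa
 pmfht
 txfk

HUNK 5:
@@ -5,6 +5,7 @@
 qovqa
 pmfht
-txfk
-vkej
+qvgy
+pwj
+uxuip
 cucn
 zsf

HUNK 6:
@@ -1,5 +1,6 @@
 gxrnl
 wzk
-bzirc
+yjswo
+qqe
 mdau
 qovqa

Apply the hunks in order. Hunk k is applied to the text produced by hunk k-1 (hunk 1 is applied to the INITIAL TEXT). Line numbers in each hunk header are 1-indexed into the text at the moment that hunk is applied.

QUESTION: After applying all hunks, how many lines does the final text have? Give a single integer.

Answer: 12

Derivation:
Hunk 1: at line 4 remove [aurvb] add [uajyf] -> 9 lines: gxrnl wzk dfqt bxmzn uajyf gpk vkej cucn zsf
Hunk 2: at line 4 remove [uajyf,gpk] add [pmfht,rur] -> 9 lines: gxrnl wzk dfqt bxmzn pmfht rur vkej cucn zsf
Hunk 3: at line 5 remove [rur] add [txfk] -> 9 lines: gxrnl wzk dfqt bxmzn pmfht txfk vkej cucn zsf
Hunk 4: at line 1 remove [dfqt,bxmzn] add [bzirc,mdau,qovqa] -> 10 lines: gxrnl wzk bzirc mdau qovqa pmfht txfk vkej cucn zsf
Hunk 5: at line 5 remove [txfk,vkej] add [qvgy,pwj,uxuip] -> 11 lines: gxrnl wzk bzirc mdau qovqa pmfht qvgy pwj uxuip cucn zsf
Hunk 6: at line 1 remove [bzirc] add [yjswo,qqe] -> 12 lines: gxrnl wzk yjswo qqe mdau qovqa pmfht qvgy pwj uxuip cucn zsf
Final line count: 12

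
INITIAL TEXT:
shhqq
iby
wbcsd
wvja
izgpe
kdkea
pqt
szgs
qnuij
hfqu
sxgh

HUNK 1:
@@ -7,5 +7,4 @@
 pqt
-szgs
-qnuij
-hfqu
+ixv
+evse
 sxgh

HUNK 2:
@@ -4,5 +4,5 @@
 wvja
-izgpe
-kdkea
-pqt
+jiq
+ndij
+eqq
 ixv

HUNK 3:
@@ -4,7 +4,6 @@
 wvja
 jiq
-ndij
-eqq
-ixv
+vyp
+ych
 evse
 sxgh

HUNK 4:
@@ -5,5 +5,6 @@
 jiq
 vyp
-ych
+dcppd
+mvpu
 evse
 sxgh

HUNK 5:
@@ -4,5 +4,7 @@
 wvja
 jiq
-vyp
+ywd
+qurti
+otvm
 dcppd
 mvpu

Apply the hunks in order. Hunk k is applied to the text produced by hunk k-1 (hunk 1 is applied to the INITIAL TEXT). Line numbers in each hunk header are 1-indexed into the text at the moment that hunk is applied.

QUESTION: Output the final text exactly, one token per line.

Hunk 1: at line 7 remove [szgs,qnuij,hfqu] add [ixv,evse] -> 10 lines: shhqq iby wbcsd wvja izgpe kdkea pqt ixv evse sxgh
Hunk 2: at line 4 remove [izgpe,kdkea,pqt] add [jiq,ndij,eqq] -> 10 lines: shhqq iby wbcsd wvja jiq ndij eqq ixv evse sxgh
Hunk 3: at line 4 remove [ndij,eqq,ixv] add [vyp,ych] -> 9 lines: shhqq iby wbcsd wvja jiq vyp ych evse sxgh
Hunk 4: at line 5 remove [ych] add [dcppd,mvpu] -> 10 lines: shhqq iby wbcsd wvja jiq vyp dcppd mvpu evse sxgh
Hunk 5: at line 4 remove [vyp] add [ywd,qurti,otvm] -> 12 lines: shhqq iby wbcsd wvja jiq ywd qurti otvm dcppd mvpu evse sxgh

Answer: shhqq
iby
wbcsd
wvja
jiq
ywd
qurti
otvm
dcppd
mvpu
evse
sxgh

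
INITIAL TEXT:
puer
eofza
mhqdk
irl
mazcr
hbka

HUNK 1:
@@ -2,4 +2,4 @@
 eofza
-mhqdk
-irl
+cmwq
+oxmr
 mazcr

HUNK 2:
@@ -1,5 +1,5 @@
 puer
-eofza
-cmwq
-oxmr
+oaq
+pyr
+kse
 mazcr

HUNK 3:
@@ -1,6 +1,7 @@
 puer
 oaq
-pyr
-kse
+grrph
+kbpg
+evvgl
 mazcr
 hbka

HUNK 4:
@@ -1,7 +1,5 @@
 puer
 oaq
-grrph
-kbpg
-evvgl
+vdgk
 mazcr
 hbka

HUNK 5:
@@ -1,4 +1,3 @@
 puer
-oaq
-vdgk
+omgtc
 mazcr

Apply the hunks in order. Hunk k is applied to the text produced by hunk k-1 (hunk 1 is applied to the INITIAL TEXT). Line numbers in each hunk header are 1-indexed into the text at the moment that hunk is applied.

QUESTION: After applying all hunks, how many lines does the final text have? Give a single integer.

Hunk 1: at line 2 remove [mhqdk,irl] add [cmwq,oxmr] -> 6 lines: puer eofza cmwq oxmr mazcr hbka
Hunk 2: at line 1 remove [eofza,cmwq,oxmr] add [oaq,pyr,kse] -> 6 lines: puer oaq pyr kse mazcr hbka
Hunk 3: at line 1 remove [pyr,kse] add [grrph,kbpg,evvgl] -> 7 lines: puer oaq grrph kbpg evvgl mazcr hbka
Hunk 4: at line 1 remove [grrph,kbpg,evvgl] add [vdgk] -> 5 lines: puer oaq vdgk mazcr hbka
Hunk 5: at line 1 remove [oaq,vdgk] add [omgtc] -> 4 lines: puer omgtc mazcr hbka
Final line count: 4

Answer: 4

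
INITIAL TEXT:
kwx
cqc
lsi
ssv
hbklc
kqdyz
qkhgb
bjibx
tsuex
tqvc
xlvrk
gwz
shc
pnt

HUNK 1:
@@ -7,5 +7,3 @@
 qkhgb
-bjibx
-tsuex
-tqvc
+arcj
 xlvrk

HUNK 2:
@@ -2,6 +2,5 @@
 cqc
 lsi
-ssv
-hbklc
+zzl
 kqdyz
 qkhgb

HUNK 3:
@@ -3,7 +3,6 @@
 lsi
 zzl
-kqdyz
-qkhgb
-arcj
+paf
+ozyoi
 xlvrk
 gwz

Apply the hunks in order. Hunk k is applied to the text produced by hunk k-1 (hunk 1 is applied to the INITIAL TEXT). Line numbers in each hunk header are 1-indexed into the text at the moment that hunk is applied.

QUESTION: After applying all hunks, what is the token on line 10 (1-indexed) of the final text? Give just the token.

Answer: pnt

Derivation:
Hunk 1: at line 7 remove [bjibx,tsuex,tqvc] add [arcj] -> 12 lines: kwx cqc lsi ssv hbklc kqdyz qkhgb arcj xlvrk gwz shc pnt
Hunk 2: at line 2 remove [ssv,hbklc] add [zzl] -> 11 lines: kwx cqc lsi zzl kqdyz qkhgb arcj xlvrk gwz shc pnt
Hunk 3: at line 3 remove [kqdyz,qkhgb,arcj] add [paf,ozyoi] -> 10 lines: kwx cqc lsi zzl paf ozyoi xlvrk gwz shc pnt
Final line 10: pnt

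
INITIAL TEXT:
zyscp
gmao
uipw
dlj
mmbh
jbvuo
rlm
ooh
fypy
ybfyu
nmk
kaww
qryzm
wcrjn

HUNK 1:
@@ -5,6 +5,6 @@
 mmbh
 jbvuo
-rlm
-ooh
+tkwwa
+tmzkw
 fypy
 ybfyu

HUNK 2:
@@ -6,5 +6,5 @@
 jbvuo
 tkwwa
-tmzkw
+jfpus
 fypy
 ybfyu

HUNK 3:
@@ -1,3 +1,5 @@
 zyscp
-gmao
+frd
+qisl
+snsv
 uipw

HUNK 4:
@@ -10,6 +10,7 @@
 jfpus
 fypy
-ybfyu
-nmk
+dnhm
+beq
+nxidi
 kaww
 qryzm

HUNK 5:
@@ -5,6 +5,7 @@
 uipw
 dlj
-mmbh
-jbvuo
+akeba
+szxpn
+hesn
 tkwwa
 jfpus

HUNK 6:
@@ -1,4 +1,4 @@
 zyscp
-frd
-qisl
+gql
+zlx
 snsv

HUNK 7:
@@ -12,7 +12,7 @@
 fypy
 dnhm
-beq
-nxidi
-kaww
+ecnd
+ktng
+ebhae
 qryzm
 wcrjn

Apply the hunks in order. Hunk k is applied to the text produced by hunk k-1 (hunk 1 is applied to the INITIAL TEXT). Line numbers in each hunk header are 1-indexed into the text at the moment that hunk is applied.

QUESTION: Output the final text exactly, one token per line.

Hunk 1: at line 5 remove [rlm,ooh] add [tkwwa,tmzkw] -> 14 lines: zyscp gmao uipw dlj mmbh jbvuo tkwwa tmzkw fypy ybfyu nmk kaww qryzm wcrjn
Hunk 2: at line 6 remove [tmzkw] add [jfpus] -> 14 lines: zyscp gmao uipw dlj mmbh jbvuo tkwwa jfpus fypy ybfyu nmk kaww qryzm wcrjn
Hunk 3: at line 1 remove [gmao] add [frd,qisl,snsv] -> 16 lines: zyscp frd qisl snsv uipw dlj mmbh jbvuo tkwwa jfpus fypy ybfyu nmk kaww qryzm wcrjn
Hunk 4: at line 10 remove [ybfyu,nmk] add [dnhm,beq,nxidi] -> 17 lines: zyscp frd qisl snsv uipw dlj mmbh jbvuo tkwwa jfpus fypy dnhm beq nxidi kaww qryzm wcrjn
Hunk 5: at line 5 remove [mmbh,jbvuo] add [akeba,szxpn,hesn] -> 18 lines: zyscp frd qisl snsv uipw dlj akeba szxpn hesn tkwwa jfpus fypy dnhm beq nxidi kaww qryzm wcrjn
Hunk 6: at line 1 remove [frd,qisl] add [gql,zlx] -> 18 lines: zyscp gql zlx snsv uipw dlj akeba szxpn hesn tkwwa jfpus fypy dnhm beq nxidi kaww qryzm wcrjn
Hunk 7: at line 12 remove [beq,nxidi,kaww] add [ecnd,ktng,ebhae] -> 18 lines: zyscp gql zlx snsv uipw dlj akeba szxpn hesn tkwwa jfpus fypy dnhm ecnd ktng ebhae qryzm wcrjn

Answer: zyscp
gql
zlx
snsv
uipw
dlj
akeba
szxpn
hesn
tkwwa
jfpus
fypy
dnhm
ecnd
ktng
ebhae
qryzm
wcrjn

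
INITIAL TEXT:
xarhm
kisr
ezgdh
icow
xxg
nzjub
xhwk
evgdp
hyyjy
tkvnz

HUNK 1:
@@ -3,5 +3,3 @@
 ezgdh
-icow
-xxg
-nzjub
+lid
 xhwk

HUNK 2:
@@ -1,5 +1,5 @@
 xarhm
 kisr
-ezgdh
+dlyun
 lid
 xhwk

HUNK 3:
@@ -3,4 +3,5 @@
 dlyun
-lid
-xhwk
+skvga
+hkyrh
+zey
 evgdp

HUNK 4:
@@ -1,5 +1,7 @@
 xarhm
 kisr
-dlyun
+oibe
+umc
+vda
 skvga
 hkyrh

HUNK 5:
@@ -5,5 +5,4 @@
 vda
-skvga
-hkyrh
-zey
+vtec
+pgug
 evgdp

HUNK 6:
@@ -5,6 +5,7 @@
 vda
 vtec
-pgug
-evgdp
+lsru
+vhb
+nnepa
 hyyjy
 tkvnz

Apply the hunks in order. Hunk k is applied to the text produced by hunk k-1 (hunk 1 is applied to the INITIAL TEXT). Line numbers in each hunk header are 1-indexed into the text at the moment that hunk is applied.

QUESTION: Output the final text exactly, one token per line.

Hunk 1: at line 3 remove [icow,xxg,nzjub] add [lid] -> 8 lines: xarhm kisr ezgdh lid xhwk evgdp hyyjy tkvnz
Hunk 2: at line 1 remove [ezgdh] add [dlyun] -> 8 lines: xarhm kisr dlyun lid xhwk evgdp hyyjy tkvnz
Hunk 3: at line 3 remove [lid,xhwk] add [skvga,hkyrh,zey] -> 9 lines: xarhm kisr dlyun skvga hkyrh zey evgdp hyyjy tkvnz
Hunk 4: at line 1 remove [dlyun] add [oibe,umc,vda] -> 11 lines: xarhm kisr oibe umc vda skvga hkyrh zey evgdp hyyjy tkvnz
Hunk 5: at line 5 remove [skvga,hkyrh,zey] add [vtec,pgug] -> 10 lines: xarhm kisr oibe umc vda vtec pgug evgdp hyyjy tkvnz
Hunk 6: at line 5 remove [pgug,evgdp] add [lsru,vhb,nnepa] -> 11 lines: xarhm kisr oibe umc vda vtec lsru vhb nnepa hyyjy tkvnz

Answer: xarhm
kisr
oibe
umc
vda
vtec
lsru
vhb
nnepa
hyyjy
tkvnz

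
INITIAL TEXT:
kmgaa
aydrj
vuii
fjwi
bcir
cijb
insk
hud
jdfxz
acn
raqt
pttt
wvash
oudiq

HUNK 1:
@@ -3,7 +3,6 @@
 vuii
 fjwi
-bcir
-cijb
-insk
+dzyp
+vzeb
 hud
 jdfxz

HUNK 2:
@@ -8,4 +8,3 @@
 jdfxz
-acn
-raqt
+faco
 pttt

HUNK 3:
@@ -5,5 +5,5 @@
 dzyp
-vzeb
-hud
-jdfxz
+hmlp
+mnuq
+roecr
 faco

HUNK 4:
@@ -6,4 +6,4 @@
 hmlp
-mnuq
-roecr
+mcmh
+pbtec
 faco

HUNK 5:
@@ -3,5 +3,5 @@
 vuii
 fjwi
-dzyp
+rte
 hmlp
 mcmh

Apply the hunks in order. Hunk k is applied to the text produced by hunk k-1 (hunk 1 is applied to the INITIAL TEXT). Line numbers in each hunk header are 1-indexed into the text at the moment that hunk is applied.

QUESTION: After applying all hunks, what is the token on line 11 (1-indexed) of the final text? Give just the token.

Hunk 1: at line 3 remove [bcir,cijb,insk] add [dzyp,vzeb] -> 13 lines: kmgaa aydrj vuii fjwi dzyp vzeb hud jdfxz acn raqt pttt wvash oudiq
Hunk 2: at line 8 remove [acn,raqt] add [faco] -> 12 lines: kmgaa aydrj vuii fjwi dzyp vzeb hud jdfxz faco pttt wvash oudiq
Hunk 3: at line 5 remove [vzeb,hud,jdfxz] add [hmlp,mnuq,roecr] -> 12 lines: kmgaa aydrj vuii fjwi dzyp hmlp mnuq roecr faco pttt wvash oudiq
Hunk 4: at line 6 remove [mnuq,roecr] add [mcmh,pbtec] -> 12 lines: kmgaa aydrj vuii fjwi dzyp hmlp mcmh pbtec faco pttt wvash oudiq
Hunk 5: at line 3 remove [dzyp] add [rte] -> 12 lines: kmgaa aydrj vuii fjwi rte hmlp mcmh pbtec faco pttt wvash oudiq
Final line 11: wvash

Answer: wvash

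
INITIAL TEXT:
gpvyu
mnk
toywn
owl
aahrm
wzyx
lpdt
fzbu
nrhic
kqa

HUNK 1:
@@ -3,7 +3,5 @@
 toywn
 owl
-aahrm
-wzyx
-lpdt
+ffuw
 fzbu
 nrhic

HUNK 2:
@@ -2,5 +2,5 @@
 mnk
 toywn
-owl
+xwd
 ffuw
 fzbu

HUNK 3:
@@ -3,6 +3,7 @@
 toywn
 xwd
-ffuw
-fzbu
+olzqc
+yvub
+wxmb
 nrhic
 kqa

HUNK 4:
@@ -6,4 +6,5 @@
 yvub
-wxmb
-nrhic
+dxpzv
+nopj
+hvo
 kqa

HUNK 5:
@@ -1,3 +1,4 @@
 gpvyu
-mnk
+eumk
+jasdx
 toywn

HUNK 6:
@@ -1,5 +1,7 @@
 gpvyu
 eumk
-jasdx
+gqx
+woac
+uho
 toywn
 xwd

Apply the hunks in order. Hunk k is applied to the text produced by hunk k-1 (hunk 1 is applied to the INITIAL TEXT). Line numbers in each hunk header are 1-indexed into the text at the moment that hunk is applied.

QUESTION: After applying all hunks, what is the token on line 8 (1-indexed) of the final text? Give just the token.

Answer: olzqc

Derivation:
Hunk 1: at line 3 remove [aahrm,wzyx,lpdt] add [ffuw] -> 8 lines: gpvyu mnk toywn owl ffuw fzbu nrhic kqa
Hunk 2: at line 2 remove [owl] add [xwd] -> 8 lines: gpvyu mnk toywn xwd ffuw fzbu nrhic kqa
Hunk 3: at line 3 remove [ffuw,fzbu] add [olzqc,yvub,wxmb] -> 9 lines: gpvyu mnk toywn xwd olzqc yvub wxmb nrhic kqa
Hunk 4: at line 6 remove [wxmb,nrhic] add [dxpzv,nopj,hvo] -> 10 lines: gpvyu mnk toywn xwd olzqc yvub dxpzv nopj hvo kqa
Hunk 5: at line 1 remove [mnk] add [eumk,jasdx] -> 11 lines: gpvyu eumk jasdx toywn xwd olzqc yvub dxpzv nopj hvo kqa
Hunk 6: at line 1 remove [jasdx] add [gqx,woac,uho] -> 13 lines: gpvyu eumk gqx woac uho toywn xwd olzqc yvub dxpzv nopj hvo kqa
Final line 8: olzqc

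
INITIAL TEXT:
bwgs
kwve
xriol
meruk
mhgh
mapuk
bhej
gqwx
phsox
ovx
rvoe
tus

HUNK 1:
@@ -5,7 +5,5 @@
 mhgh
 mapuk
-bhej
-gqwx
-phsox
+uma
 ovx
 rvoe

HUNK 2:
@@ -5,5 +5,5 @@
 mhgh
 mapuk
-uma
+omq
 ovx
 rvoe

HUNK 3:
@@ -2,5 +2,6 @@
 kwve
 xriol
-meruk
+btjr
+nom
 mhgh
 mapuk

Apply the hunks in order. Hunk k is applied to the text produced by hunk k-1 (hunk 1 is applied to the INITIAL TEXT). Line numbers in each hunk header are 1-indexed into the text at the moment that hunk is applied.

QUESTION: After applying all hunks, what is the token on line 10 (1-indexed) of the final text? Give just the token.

Answer: rvoe

Derivation:
Hunk 1: at line 5 remove [bhej,gqwx,phsox] add [uma] -> 10 lines: bwgs kwve xriol meruk mhgh mapuk uma ovx rvoe tus
Hunk 2: at line 5 remove [uma] add [omq] -> 10 lines: bwgs kwve xriol meruk mhgh mapuk omq ovx rvoe tus
Hunk 3: at line 2 remove [meruk] add [btjr,nom] -> 11 lines: bwgs kwve xriol btjr nom mhgh mapuk omq ovx rvoe tus
Final line 10: rvoe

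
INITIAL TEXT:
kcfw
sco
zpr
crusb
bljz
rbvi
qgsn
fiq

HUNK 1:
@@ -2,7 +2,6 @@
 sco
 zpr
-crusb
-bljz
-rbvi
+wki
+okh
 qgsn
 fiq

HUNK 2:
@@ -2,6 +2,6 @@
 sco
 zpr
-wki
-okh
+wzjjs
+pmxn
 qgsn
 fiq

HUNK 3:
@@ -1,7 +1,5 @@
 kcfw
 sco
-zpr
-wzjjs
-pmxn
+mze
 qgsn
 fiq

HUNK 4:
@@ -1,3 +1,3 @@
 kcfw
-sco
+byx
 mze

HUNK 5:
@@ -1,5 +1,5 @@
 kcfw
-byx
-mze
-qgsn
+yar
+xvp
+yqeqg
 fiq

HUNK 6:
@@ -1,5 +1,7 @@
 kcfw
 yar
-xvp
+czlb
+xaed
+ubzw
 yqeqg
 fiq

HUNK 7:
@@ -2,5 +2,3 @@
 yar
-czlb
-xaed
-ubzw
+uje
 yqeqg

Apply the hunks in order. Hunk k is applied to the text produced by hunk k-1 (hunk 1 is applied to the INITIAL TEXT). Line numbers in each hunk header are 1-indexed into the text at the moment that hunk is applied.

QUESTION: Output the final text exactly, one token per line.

Hunk 1: at line 2 remove [crusb,bljz,rbvi] add [wki,okh] -> 7 lines: kcfw sco zpr wki okh qgsn fiq
Hunk 2: at line 2 remove [wki,okh] add [wzjjs,pmxn] -> 7 lines: kcfw sco zpr wzjjs pmxn qgsn fiq
Hunk 3: at line 1 remove [zpr,wzjjs,pmxn] add [mze] -> 5 lines: kcfw sco mze qgsn fiq
Hunk 4: at line 1 remove [sco] add [byx] -> 5 lines: kcfw byx mze qgsn fiq
Hunk 5: at line 1 remove [byx,mze,qgsn] add [yar,xvp,yqeqg] -> 5 lines: kcfw yar xvp yqeqg fiq
Hunk 6: at line 1 remove [xvp] add [czlb,xaed,ubzw] -> 7 lines: kcfw yar czlb xaed ubzw yqeqg fiq
Hunk 7: at line 2 remove [czlb,xaed,ubzw] add [uje] -> 5 lines: kcfw yar uje yqeqg fiq

Answer: kcfw
yar
uje
yqeqg
fiq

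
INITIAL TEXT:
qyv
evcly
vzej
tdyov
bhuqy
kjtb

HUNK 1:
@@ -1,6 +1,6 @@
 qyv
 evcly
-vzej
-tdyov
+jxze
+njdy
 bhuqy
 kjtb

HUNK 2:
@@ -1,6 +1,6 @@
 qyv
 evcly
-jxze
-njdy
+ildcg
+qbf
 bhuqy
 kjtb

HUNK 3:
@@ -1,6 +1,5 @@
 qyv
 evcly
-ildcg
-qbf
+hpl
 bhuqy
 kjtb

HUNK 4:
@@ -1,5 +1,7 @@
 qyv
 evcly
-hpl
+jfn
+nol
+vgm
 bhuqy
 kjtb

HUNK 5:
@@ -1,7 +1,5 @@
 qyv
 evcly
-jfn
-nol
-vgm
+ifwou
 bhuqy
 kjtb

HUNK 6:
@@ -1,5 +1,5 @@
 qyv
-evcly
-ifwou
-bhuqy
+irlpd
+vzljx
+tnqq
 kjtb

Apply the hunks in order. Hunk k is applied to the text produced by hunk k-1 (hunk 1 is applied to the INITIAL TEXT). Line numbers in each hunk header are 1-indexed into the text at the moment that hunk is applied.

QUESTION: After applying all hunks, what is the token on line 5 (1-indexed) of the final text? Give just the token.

Hunk 1: at line 1 remove [vzej,tdyov] add [jxze,njdy] -> 6 lines: qyv evcly jxze njdy bhuqy kjtb
Hunk 2: at line 1 remove [jxze,njdy] add [ildcg,qbf] -> 6 lines: qyv evcly ildcg qbf bhuqy kjtb
Hunk 3: at line 1 remove [ildcg,qbf] add [hpl] -> 5 lines: qyv evcly hpl bhuqy kjtb
Hunk 4: at line 1 remove [hpl] add [jfn,nol,vgm] -> 7 lines: qyv evcly jfn nol vgm bhuqy kjtb
Hunk 5: at line 1 remove [jfn,nol,vgm] add [ifwou] -> 5 lines: qyv evcly ifwou bhuqy kjtb
Hunk 6: at line 1 remove [evcly,ifwou,bhuqy] add [irlpd,vzljx,tnqq] -> 5 lines: qyv irlpd vzljx tnqq kjtb
Final line 5: kjtb

Answer: kjtb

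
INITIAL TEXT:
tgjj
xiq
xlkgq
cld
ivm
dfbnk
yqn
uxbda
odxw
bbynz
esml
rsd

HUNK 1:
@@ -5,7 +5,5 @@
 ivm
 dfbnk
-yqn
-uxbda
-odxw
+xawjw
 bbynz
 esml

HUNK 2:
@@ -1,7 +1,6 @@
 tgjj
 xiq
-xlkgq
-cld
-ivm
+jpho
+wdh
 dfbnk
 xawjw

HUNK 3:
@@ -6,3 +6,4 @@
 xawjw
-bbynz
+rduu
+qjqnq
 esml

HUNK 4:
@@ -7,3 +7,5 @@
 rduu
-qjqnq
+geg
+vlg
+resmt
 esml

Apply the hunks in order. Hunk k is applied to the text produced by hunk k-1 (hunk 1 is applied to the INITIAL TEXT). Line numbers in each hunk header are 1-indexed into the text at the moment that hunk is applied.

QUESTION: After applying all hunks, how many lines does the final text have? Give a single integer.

Hunk 1: at line 5 remove [yqn,uxbda,odxw] add [xawjw] -> 10 lines: tgjj xiq xlkgq cld ivm dfbnk xawjw bbynz esml rsd
Hunk 2: at line 1 remove [xlkgq,cld,ivm] add [jpho,wdh] -> 9 lines: tgjj xiq jpho wdh dfbnk xawjw bbynz esml rsd
Hunk 3: at line 6 remove [bbynz] add [rduu,qjqnq] -> 10 lines: tgjj xiq jpho wdh dfbnk xawjw rduu qjqnq esml rsd
Hunk 4: at line 7 remove [qjqnq] add [geg,vlg,resmt] -> 12 lines: tgjj xiq jpho wdh dfbnk xawjw rduu geg vlg resmt esml rsd
Final line count: 12

Answer: 12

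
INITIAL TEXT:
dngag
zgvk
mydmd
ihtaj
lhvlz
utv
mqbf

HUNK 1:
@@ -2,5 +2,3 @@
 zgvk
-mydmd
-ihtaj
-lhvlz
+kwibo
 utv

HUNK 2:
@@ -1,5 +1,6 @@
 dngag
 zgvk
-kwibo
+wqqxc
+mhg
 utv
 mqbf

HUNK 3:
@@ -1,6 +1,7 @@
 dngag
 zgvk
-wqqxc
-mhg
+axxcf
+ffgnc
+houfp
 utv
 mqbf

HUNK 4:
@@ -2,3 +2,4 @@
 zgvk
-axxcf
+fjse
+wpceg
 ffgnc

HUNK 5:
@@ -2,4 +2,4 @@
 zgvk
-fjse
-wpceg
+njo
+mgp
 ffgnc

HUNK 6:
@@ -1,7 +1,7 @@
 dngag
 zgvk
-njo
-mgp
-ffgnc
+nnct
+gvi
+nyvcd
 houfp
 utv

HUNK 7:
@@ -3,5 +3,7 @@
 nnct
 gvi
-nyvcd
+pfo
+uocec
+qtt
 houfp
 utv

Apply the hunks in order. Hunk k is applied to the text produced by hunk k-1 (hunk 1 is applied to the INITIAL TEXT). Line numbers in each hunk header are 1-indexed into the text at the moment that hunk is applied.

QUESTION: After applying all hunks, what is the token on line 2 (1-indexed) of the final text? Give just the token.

Hunk 1: at line 2 remove [mydmd,ihtaj,lhvlz] add [kwibo] -> 5 lines: dngag zgvk kwibo utv mqbf
Hunk 2: at line 1 remove [kwibo] add [wqqxc,mhg] -> 6 lines: dngag zgvk wqqxc mhg utv mqbf
Hunk 3: at line 1 remove [wqqxc,mhg] add [axxcf,ffgnc,houfp] -> 7 lines: dngag zgvk axxcf ffgnc houfp utv mqbf
Hunk 4: at line 2 remove [axxcf] add [fjse,wpceg] -> 8 lines: dngag zgvk fjse wpceg ffgnc houfp utv mqbf
Hunk 5: at line 2 remove [fjse,wpceg] add [njo,mgp] -> 8 lines: dngag zgvk njo mgp ffgnc houfp utv mqbf
Hunk 6: at line 1 remove [njo,mgp,ffgnc] add [nnct,gvi,nyvcd] -> 8 lines: dngag zgvk nnct gvi nyvcd houfp utv mqbf
Hunk 7: at line 3 remove [nyvcd] add [pfo,uocec,qtt] -> 10 lines: dngag zgvk nnct gvi pfo uocec qtt houfp utv mqbf
Final line 2: zgvk

Answer: zgvk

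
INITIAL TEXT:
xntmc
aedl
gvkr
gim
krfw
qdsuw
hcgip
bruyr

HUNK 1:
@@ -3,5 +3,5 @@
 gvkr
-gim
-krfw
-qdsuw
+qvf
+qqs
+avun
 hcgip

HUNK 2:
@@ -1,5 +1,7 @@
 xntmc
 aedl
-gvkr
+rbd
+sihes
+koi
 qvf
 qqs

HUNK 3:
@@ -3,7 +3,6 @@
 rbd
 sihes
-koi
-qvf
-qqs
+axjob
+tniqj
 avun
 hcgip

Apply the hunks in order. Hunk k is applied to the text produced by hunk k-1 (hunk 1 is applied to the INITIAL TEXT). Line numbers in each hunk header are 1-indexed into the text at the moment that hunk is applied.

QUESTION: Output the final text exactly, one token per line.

Answer: xntmc
aedl
rbd
sihes
axjob
tniqj
avun
hcgip
bruyr

Derivation:
Hunk 1: at line 3 remove [gim,krfw,qdsuw] add [qvf,qqs,avun] -> 8 lines: xntmc aedl gvkr qvf qqs avun hcgip bruyr
Hunk 2: at line 1 remove [gvkr] add [rbd,sihes,koi] -> 10 lines: xntmc aedl rbd sihes koi qvf qqs avun hcgip bruyr
Hunk 3: at line 3 remove [koi,qvf,qqs] add [axjob,tniqj] -> 9 lines: xntmc aedl rbd sihes axjob tniqj avun hcgip bruyr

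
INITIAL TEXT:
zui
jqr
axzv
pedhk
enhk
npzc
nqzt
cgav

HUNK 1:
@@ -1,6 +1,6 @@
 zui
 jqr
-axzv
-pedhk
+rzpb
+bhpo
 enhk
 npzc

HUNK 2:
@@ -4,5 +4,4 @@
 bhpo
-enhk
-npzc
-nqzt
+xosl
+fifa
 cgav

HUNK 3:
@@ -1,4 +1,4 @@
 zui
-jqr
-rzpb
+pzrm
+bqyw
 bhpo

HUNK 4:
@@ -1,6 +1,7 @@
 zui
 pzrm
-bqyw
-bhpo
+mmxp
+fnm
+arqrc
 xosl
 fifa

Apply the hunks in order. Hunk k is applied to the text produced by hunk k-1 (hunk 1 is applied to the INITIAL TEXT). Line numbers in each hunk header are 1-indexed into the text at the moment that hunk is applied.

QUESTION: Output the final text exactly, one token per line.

Answer: zui
pzrm
mmxp
fnm
arqrc
xosl
fifa
cgav

Derivation:
Hunk 1: at line 1 remove [axzv,pedhk] add [rzpb,bhpo] -> 8 lines: zui jqr rzpb bhpo enhk npzc nqzt cgav
Hunk 2: at line 4 remove [enhk,npzc,nqzt] add [xosl,fifa] -> 7 lines: zui jqr rzpb bhpo xosl fifa cgav
Hunk 3: at line 1 remove [jqr,rzpb] add [pzrm,bqyw] -> 7 lines: zui pzrm bqyw bhpo xosl fifa cgav
Hunk 4: at line 1 remove [bqyw,bhpo] add [mmxp,fnm,arqrc] -> 8 lines: zui pzrm mmxp fnm arqrc xosl fifa cgav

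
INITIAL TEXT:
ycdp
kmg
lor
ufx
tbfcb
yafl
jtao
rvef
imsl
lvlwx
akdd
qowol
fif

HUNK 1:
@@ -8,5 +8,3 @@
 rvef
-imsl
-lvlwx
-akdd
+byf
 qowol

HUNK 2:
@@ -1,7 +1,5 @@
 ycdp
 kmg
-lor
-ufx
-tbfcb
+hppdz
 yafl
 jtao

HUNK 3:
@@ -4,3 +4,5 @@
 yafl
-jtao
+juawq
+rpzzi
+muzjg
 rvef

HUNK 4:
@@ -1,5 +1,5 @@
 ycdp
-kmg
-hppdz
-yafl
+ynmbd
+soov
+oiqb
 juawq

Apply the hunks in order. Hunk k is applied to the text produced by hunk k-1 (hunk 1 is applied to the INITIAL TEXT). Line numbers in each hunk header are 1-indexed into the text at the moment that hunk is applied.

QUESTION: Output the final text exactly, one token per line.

Hunk 1: at line 8 remove [imsl,lvlwx,akdd] add [byf] -> 11 lines: ycdp kmg lor ufx tbfcb yafl jtao rvef byf qowol fif
Hunk 2: at line 1 remove [lor,ufx,tbfcb] add [hppdz] -> 9 lines: ycdp kmg hppdz yafl jtao rvef byf qowol fif
Hunk 3: at line 4 remove [jtao] add [juawq,rpzzi,muzjg] -> 11 lines: ycdp kmg hppdz yafl juawq rpzzi muzjg rvef byf qowol fif
Hunk 4: at line 1 remove [kmg,hppdz,yafl] add [ynmbd,soov,oiqb] -> 11 lines: ycdp ynmbd soov oiqb juawq rpzzi muzjg rvef byf qowol fif

Answer: ycdp
ynmbd
soov
oiqb
juawq
rpzzi
muzjg
rvef
byf
qowol
fif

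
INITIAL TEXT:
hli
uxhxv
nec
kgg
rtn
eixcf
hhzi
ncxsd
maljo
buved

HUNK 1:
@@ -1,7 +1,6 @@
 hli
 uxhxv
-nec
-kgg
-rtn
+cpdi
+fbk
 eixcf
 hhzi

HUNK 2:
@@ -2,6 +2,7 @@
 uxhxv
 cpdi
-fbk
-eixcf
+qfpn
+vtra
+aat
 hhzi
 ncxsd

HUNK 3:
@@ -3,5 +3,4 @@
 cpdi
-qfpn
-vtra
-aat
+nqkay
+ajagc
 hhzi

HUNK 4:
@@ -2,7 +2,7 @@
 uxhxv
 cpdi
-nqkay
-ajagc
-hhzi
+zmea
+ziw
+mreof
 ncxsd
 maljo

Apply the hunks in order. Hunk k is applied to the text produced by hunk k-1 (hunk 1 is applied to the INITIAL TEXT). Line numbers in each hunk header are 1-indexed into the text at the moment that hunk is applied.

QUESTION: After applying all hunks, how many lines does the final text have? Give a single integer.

Answer: 9

Derivation:
Hunk 1: at line 1 remove [nec,kgg,rtn] add [cpdi,fbk] -> 9 lines: hli uxhxv cpdi fbk eixcf hhzi ncxsd maljo buved
Hunk 2: at line 2 remove [fbk,eixcf] add [qfpn,vtra,aat] -> 10 lines: hli uxhxv cpdi qfpn vtra aat hhzi ncxsd maljo buved
Hunk 3: at line 3 remove [qfpn,vtra,aat] add [nqkay,ajagc] -> 9 lines: hli uxhxv cpdi nqkay ajagc hhzi ncxsd maljo buved
Hunk 4: at line 2 remove [nqkay,ajagc,hhzi] add [zmea,ziw,mreof] -> 9 lines: hli uxhxv cpdi zmea ziw mreof ncxsd maljo buved
Final line count: 9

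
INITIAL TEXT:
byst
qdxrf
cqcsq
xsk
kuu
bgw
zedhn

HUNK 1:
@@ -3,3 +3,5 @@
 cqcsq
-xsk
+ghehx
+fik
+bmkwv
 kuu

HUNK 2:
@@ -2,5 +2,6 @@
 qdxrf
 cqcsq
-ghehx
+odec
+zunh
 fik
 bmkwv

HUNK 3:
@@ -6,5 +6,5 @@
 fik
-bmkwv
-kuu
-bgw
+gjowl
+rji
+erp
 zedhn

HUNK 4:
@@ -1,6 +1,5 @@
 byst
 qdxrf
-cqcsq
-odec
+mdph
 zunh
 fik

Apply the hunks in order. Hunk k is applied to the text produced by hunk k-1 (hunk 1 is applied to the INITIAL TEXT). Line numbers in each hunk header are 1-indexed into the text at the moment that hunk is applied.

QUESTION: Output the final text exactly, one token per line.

Answer: byst
qdxrf
mdph
zunh
fik
gjowl
rji
erp
zedhn

Derivation:
Hunk 1: at line 3 remove [xsk] add [ghehx,fik,bmkwv] -> 9 lines: byst qdxrf cqcsq ghehx fik bmkwv kuu bgw zedhn
Hunk 2: at line 2 remove [ghehx] add [odec,zunh] -> 10 lines: byst qdxrf cqcsq odec zunh fik bmkwv kuu bgw zedhn
Hunk 3: at line 6 remove [bmkwv,kuu,bgw] add [gjowl,rji,erp] -> 10 lines: byst qdxrf cqcsq odec zunh fik gjowl rji erp zedhn
Hunk 4: at line 1 remove [cqcsq,odec] add [mdph] -> 9 lines: byst qdxrf mdph zunh fik gjowl rji erp zedhn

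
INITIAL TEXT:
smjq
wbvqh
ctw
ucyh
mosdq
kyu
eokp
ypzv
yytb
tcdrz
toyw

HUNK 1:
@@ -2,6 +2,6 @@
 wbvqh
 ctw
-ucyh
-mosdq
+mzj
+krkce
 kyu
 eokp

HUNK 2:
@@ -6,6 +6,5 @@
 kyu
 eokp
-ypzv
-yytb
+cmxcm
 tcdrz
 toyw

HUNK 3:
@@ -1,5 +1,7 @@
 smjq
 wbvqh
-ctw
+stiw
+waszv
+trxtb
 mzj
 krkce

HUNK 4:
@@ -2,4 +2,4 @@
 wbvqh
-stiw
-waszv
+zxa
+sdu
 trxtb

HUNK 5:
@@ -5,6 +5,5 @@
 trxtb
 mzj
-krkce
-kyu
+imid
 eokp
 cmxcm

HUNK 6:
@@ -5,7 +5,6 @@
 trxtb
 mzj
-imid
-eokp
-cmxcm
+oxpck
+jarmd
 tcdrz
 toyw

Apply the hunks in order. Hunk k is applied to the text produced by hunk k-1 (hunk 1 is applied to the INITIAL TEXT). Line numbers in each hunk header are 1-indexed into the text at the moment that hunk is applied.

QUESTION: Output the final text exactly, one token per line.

Hunk 1: at line 2 remove [ucyh,mosdq] add [mzj,krkce] -> 11 lines: smjq wbvqh ctw mzj krkce kyu eokp ypzv yytb tcdrz toyw
Hunk 2: at line 6 remove [ypzv,yytb] add [cmxcm] -> 10 lines: smjq wbvqh ctw mzj krkce kyu eokp cmxcm tcdrz toyw
Hunk 3: at line 1 remove [ctw] add [stiw,waszv,trxtb] -> 12 lines: smjq wbvqh stiw waszv trxtb mzj krkce kyu eokp cmxcm tcdrz toyw
Hunk 4: at line 2 remove [stiw,waszv] add [zxa,sdu] -> 12 lines: smjq wbvqh zxa sdu trxtb mzj krkce kyu eokp cmxcm tcdrz toyw
Hunk 5: at line 5 remove [krkce,kyu] add [imid] -> 11 lines: smjq wbvqh zxa sdu trxtb mzj imid eokp cmxcm tcdrz toyw
Hunk 6: at line 5 remove [imid,eokp,cmxcm] add [oxpck,jarmd] -> 10 lines: smjq wbvqh zxa sdu trxtb mzj oxpck jarmd tcdrz toyw

Answer: smjq
wbvqh
zxa
sdu
trxtb
mzj
oxpck
jarmd
tcdrz
toyw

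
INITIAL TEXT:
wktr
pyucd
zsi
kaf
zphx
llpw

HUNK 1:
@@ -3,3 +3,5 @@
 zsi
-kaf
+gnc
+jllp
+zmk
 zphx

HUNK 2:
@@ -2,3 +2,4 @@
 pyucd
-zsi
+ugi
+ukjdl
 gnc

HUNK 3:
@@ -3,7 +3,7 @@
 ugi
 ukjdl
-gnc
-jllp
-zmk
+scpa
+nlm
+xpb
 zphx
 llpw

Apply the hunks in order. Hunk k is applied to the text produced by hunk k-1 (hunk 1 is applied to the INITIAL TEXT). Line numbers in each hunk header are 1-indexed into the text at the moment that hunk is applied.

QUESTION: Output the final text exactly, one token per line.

Hunk 1: at line 3 remove [kaf] add [gnc,jllp,zmk] -> 8 lines: wktr pyucd zsi gnc jllp zmk zphx llpw
Hunk 2: at line 2 remove [zsi] add [ugi,ukjdl] -> 9 lines: wktr pyucd ugi ukjdl gnc jllp zmk zphx llpw
Hunk 3: at line 3 remove [gnc,jllp,zmk] add [scpa,nlm,xpb] -> 9 lines: wktr pyucd ugi ukjdl scpa nlm xpb zphx llpw

Answer: wktr
pyucd
ugi
ukjdl
scpa
nlm
xpb
zphx
llpw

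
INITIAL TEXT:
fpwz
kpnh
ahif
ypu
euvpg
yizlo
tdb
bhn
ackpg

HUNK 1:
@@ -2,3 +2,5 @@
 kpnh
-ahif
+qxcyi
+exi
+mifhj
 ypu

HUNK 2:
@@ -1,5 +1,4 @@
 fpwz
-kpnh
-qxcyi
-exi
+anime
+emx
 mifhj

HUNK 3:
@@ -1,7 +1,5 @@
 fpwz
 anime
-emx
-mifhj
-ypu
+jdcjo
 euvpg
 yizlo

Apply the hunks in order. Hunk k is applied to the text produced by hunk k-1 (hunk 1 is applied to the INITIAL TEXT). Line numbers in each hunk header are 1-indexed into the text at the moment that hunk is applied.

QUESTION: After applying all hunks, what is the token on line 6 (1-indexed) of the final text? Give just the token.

Answer: tdb

Derivation:
Hunk 1: at line 2 remove [ahif] add [qxcyi,exi,mifhj] -> 11 lines: fpwz kpnh qxcyi exi mifhj ypu euvpg yizlo tdb bhn ackpg
Hunk 2: at line 1 remove [kpnh,qxcyi,exi] add [anime,emx] -> 10 lines: fpwz anime emx mifhj ypu euvpg yizlo tdb bhn ackpg
Hunk 3: at line 1 remove [emx,mifhj,ypu] add [jdcjo] -> 8 lines: fpwz anime jdcjo euvpg yizlo tdb bhn ackpg
Final line 6: tdb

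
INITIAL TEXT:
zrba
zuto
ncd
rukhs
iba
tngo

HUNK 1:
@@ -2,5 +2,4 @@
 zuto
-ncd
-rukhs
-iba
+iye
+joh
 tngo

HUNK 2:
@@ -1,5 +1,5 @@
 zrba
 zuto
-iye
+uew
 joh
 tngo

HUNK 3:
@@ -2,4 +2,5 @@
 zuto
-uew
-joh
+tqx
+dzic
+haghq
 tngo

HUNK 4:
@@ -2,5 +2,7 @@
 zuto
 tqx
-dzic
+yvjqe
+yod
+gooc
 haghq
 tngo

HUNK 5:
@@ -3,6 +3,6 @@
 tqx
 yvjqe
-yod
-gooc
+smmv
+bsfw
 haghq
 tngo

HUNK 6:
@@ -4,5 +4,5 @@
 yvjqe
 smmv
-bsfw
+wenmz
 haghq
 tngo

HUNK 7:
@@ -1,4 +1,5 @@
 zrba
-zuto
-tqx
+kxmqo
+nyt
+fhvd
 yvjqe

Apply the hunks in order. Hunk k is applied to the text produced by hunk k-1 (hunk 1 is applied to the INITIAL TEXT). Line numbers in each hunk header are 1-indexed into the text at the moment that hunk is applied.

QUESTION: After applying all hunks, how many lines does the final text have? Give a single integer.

Answer: 9

Derivation:
Hunk 1: at line 2 remove [ncd,rukhs,iba] add [iye,joh] -> 5 lines: zrba zuto iye joh tngo
Hunk 2: at line 1 remove [iye] add [uew] -> 5 lines: zrba zuto uew joh tngo
Hunk 3: at line 2 remove [uew,joh] add [tqx,dzic,haghq] -> 6 lines: zrba zuto tqx dzic haghq tngo
Hunk 4: at line 2 remove [dzic] add [yvjqe,yod,gooc] -> 8 lines: zrba zuto tqx yvjqe yod gooc haghq tngo
Hunk 5: at line 3 remove [yod,gooc] add [smmv,bsfw] -> 8 lines: zrba zuto tqx yvjqe smmv bsfw haghq tngo
Hunk 6: at line 4 remove [bsfw] add [wenmz] -> 8 lines: zrba zuto tqx yvjqe smmv wenmz haghq tngo
Hunk 7: at line 1 remove [zuto,tqx] add [kxmqo,nyt,fhvd] -> 9 lines: zrba kxmqo nyt fhvd yvjqe smmv wenmz haghq tngo
Final line count: 9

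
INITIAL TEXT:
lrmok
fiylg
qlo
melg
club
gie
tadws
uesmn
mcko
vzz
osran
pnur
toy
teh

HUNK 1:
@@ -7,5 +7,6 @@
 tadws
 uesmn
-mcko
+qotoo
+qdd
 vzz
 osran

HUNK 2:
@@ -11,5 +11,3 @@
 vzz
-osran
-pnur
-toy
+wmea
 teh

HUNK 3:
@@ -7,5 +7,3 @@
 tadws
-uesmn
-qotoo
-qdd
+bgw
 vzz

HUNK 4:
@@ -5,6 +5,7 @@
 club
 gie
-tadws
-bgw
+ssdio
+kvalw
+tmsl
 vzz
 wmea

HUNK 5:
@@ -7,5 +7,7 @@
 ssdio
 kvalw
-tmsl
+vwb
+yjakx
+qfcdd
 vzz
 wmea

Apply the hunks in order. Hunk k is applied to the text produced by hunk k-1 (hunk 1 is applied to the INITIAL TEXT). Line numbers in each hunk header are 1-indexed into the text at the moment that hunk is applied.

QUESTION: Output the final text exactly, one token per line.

Answer: lrmok
fiylg
qlo
melg
club
gie
ssdio
kvalw
vwb
yjakx
qfcdd
vzz
wmea
teh

Derivation:
Hunk 1: at line 7 remove [mcko] add [qotoo,qdd] -> 15 lines: lrmok fiylg qlo melg club gie tadws uesmn qotoo qdd vzz osran pnur toy teh
Hunk 2: at line 11 remove [osran,pnur,toy] add [wmea] -> 13 lines: lrmok fiylg qlo melg club gie tadws uesmn qotoo qdd vzz wmea teh
Hunk 3: at line 7 remove [uesmn,qotoo,qdd] add [bgw] -> 11 lines: lrmok fiylg qlo melg club gie tadws bgw vzz wmea teh
Hunk 4: at line 5 remove [tadws,bgw] add [ssdio,kvalw,tmsl] -> 12 lines: lrmok fiylg qlo melg club gie ssdio kvalw tmsl vzz wmea teh
Hunk 5: at line 7 remove [tmsl] add [vwb,yjakx,qfcdd] -> 14 lines: lrmok fiylg qlo melg club gie ssdio kvalw vwb yjakx qfcdd vzz wmea teh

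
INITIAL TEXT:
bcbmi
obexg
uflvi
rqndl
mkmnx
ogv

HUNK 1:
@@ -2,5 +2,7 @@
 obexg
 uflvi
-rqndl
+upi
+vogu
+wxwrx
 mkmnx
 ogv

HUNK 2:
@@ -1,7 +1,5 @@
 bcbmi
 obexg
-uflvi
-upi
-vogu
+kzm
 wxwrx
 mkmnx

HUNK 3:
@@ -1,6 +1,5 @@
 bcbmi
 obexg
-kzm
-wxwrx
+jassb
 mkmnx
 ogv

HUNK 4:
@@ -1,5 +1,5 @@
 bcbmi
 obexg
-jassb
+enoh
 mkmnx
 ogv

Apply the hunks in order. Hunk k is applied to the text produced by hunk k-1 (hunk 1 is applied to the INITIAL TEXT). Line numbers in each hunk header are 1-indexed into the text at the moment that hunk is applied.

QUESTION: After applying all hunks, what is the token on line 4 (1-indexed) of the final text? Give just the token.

Answer: mkmnx

Derivation:
Hunk 1: at line 2 remove [rqndl] add [upi,vogu,wxwrx] -> 8 lines: bcbmi obexg uflvi upi vogu wxwrx mkmnx ogv
Hunk 2: at line 1 remove [uflvi,upi,vogu] add [kzm] -> 6 lines: bcbmi obexg kzm wxwrx mkmnx ogv
Hunk 3: at line 1 remove [kzm,wxwrx] add [jassb] -> 5 lines: bcbmi obexg jassb mkmnx ogv
Hunk 4: at line 1 remove [jassb] add [enoh] -> 5 lines: bcbmi obexg enoh mkmnx ogv
Final line 4: mkmnx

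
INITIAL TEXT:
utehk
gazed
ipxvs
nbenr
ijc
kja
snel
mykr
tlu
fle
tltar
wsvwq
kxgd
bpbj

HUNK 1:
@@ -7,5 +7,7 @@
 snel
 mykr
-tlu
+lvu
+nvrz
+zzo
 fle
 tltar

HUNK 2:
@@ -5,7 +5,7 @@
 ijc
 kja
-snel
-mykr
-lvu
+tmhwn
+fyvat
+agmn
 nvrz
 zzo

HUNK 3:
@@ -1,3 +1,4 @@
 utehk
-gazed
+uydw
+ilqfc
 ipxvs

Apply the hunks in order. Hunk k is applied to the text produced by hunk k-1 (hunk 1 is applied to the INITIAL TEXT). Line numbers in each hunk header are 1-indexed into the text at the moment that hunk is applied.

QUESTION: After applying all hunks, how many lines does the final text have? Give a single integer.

Answer: 17

Derivation:
Hunk 1: at line 7 remove [tlu] add [lvu,nvrz,zzo] -> 16 lines: utehk gazed ipxvs nbenr ijc kja snel mykr lvu nvrz zzo fle tltar wsvwq kxgd bpbj
Hunk 2: at line 5 remove [snel,mykr,lvu] add [tmhwn,fyvat,agmn] -> 16 lines: utehk gazed ipxvs nbenr ijc kja tmhwn fyvat agmn nvrz zzo fle tltar wsvwq kxgd bpbj
Hunk 3: at line 1 remove [gazed] add [uydw,ilqfc] -> 17 lines: utehk uydw ilqfc ipxvs nbenr ijc kja tmhwn fyvat agmn nvrz zzo fle tltar wsvwq kxgd bpbj
Final line count: 17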